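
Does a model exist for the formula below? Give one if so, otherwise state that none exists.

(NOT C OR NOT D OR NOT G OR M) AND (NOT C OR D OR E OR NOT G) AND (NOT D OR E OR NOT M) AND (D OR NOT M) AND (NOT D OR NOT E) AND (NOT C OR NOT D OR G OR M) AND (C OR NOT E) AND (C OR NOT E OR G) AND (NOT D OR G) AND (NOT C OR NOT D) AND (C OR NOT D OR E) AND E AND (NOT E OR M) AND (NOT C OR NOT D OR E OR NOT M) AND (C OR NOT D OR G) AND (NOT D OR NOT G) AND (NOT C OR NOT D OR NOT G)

Case E = True:
  (NOT D OR NOT E) forces D = False.
  (D OR NOT M) forces M = False.
  Clause (NOT E OR M) is falsified — contradiction.
Case E = False:
  Clause (E) is falsified — contradiction.
Both cases fail, so the formula is unsatisfiable.

No satisfying assignment exists.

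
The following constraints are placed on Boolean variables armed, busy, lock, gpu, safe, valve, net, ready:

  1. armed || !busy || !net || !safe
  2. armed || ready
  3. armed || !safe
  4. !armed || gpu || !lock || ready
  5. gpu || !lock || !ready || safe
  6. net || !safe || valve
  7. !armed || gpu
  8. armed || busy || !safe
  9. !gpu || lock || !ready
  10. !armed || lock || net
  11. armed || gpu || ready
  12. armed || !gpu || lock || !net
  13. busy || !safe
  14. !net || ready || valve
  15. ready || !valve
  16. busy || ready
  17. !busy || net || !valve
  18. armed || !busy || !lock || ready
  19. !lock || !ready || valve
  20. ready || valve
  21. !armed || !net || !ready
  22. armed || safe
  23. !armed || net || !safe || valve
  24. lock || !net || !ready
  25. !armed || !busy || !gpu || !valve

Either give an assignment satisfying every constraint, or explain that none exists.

Set armed = True.
  then (!armed || gpu) forces gpu = True.
Try busy = True:
  (!armed || !busy || !gpu || !valve) forces valve = False.
  (ready || valve) forces ready = True.
  (!gpu || lock || !ready) forces lock = True.
  clause (!lock || !ready || valve) is falsified — backtrack.
So busy = False.
  then (busy || !safe) forces safe = False.
  then (busy || ready) forces ready = True.
  then (!armed || !net || !ready) forces net = False.
  then (!gpu || lock || !ready) forces lock = True.
  then (!lock || !ready || valve) forces valve = True.
All clauses satisfied.

armed = True; busy = False; lock = True; gpu = True; safe = False; valve = True; net = False; ready = True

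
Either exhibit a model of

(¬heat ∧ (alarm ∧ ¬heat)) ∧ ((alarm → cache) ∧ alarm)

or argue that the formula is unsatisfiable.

cache = True, heat = False, alarm = True

  ¬heat ∧ (alarm ∧ ¬heat) = True
    ¬heat = True
    alarm ∧ ¬heat = True
      ¬heat = True
  (alarm → cache) ∧ alarm = True
    alarm → cache = True
Both conjuncts True, so the formula holds.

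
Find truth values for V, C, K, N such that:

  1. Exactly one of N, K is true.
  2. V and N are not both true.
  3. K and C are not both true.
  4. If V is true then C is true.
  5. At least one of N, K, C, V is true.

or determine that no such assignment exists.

V=F, C=T, K=F, N=T

  (1) {N, K}: 1 true — exactly one ✓
  (2) V=F, N=T — not both ✓
  (3) K=F, C=T — not both ✓
  (4) V=F ⇒ C: vacuous ✓
  (5) {N, K, C, V}: 2 true — at least one ✓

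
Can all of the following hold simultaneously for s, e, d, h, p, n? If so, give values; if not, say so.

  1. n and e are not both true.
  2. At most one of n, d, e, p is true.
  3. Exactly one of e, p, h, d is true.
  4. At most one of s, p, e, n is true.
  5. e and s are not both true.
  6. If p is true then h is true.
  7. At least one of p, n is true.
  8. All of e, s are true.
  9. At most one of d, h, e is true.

Unsatisfiable — no assignment works.

Case s = True:
  (4) with s=T forces p = False.
  (4) with s=T forces e = False.
  Constraint (8) is violated (e=F) — contradiction.
Case s = False:
  Constraint (8) is violated (s=F) — contradiction.
Both cases fail — unsatisfiable.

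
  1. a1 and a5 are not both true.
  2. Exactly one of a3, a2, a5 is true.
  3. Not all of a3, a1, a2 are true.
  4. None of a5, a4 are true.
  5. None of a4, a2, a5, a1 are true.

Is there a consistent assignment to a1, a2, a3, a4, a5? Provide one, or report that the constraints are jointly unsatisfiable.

a1 = False, a2 = False, a3 = True, a4 = False, a5 = False

  (1) a1=F, a5=F — not both ✓
  (2) {a3, a2, a5}: 1 true — exactly one ✓
  (3) {a3, a1, a2}: 1/3 true — not all ✓
  (4) {a5, a4}: 0 true — none ✓
  (5) {a4, a2, a5, a1}: 0 true — none ✓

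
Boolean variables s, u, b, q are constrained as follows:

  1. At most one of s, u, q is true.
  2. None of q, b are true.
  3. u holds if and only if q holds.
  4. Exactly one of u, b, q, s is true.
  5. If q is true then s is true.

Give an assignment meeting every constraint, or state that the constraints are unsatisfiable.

s=T, u=F, b=F, q=F

  (1) {s, u, q}: 1 true — at most one ✓
  (2) {q, b}: 0 true — none ✓
  (3) u=F, q=F — same ✓
  (4) {u, b, q, s}: 1 true — exactly one ✓
  (5) q=F ⇒ s: vacuous ✓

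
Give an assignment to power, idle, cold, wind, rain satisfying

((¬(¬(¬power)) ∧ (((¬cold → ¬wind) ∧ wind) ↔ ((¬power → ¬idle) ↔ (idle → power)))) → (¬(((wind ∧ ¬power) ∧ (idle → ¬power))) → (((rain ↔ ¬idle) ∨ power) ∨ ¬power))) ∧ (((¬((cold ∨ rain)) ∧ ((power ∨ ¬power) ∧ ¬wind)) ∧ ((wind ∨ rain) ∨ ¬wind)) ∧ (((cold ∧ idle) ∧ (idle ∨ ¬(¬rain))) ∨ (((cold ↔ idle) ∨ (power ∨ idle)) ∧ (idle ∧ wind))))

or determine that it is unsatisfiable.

UNSATISFIABLE

Case wind = True: the conjunct ¬wind is False.
Case wind = False: the formula simplifies to ((¬(¬(¬power)) ∧ ¬(((¬power → ¬idle) ↔ (idle → power)))) → (((rain ↔ ¬idle) ∨ power) ∨ ¬power)) ∧ ((¬((cold ∨ rain)) ∧ (power ∨ ¬power)) ∧ ((cold ∧ idle) ∧ (idle ∨ ¬(¬rain)))).
  cold = True: the conjunct ¬((cold ∨ rain)) becomes ¬((True ∨ rain)) = False.
  cold = False: the conjunct cold is False.
Both cases fail — unsatisfiable.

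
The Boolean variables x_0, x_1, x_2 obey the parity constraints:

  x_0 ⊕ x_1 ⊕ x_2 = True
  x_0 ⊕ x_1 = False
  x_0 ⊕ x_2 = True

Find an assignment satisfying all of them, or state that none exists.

x_0 = False; x_1 = False; x_2 = True

x_0 ⊕ x_1 ⊕ x_2 = F ⊕ F ⊕ T = True ✓
x_0 ⊕ x_1 = F ⊕ F = False ✓
x_0 ⊕ x_2 = F ⊕ T = True ✓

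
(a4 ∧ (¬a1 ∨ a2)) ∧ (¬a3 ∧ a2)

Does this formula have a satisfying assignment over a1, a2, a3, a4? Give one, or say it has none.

a1: False; a2: True; a3: False; a4: True

  a4 ∧ (¬a1 ∨ a2) = True
    ¬a1 ∨ a2 = True
      ¬a1 = True
  ¬a3 ∧ a2 = True
    ¬a3 = True
Both conjuncts True, so the formula holds.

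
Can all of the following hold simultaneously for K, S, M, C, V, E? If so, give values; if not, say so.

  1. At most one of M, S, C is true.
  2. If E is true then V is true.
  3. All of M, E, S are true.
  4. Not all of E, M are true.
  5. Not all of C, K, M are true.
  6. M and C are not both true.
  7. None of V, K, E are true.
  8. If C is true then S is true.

Case E = True:
  Constraint (7) is violated (E=T) — contradiction.
Case E = False:
  Constraint (3) is violated (E=F) — contradiction.
Both cases fail — unsatisfiable.

Unsatisfiable — no assignment works.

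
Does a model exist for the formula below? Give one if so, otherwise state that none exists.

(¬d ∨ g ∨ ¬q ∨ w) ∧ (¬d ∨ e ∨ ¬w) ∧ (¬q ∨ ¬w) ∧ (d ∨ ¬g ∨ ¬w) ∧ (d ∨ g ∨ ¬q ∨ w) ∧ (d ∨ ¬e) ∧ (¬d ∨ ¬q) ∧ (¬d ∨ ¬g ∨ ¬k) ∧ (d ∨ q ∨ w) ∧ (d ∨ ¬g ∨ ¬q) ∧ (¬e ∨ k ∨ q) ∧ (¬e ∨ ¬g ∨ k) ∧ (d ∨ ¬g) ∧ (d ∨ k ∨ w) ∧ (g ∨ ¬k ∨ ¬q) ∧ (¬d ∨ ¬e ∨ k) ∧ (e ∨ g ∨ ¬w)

g: False, d: True, k: True, e: True, w: True, q: False

Set g = False.
Set d = True.
  then (¬d ∨ ¬q) forces q = False.
Set k = True.
Set e = True.
Set w = True.
All clauses satisfied.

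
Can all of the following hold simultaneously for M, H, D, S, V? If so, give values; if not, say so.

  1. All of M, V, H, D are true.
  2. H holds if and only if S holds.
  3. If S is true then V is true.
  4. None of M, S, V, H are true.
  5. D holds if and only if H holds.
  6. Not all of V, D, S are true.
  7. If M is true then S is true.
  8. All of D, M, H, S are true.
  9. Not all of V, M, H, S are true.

Case M = True:
  Constraint (4) is violated (M=T) — contradiction.
Case M = False:
  Constraint (1) is violated (M=F) — contradiction.
Both cases fail — unsatisfiable.

UNSATISFIABLE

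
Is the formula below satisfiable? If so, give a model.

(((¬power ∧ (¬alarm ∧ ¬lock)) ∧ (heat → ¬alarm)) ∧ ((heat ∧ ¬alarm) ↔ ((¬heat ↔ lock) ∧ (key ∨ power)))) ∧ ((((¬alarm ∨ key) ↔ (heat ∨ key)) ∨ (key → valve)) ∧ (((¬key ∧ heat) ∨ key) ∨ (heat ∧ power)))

power=F; alarm=F; key=T; heat=T; lock=F; valve=T

  ((¬power ∧ (¬alarm ∧ ¬lock)) ∧ (heat → ¬alarm)) ∧ ((heat ∧ ¬alarm) ↔ ((¬heat ↔ lock) ∧ (key ∨ power))) = True
    (¬power ∧ (¬alarm ∧ ¬lock)) ∧ (heat → ¬alarm) = True
      ¬power ∧ (¬alarm ∧ ¬lock) = True
        ¬power = True
        ¬alarm ∧ ¬lock = True
          ¬alarm = True
          ¬lock = True
      heat → ¬alarm = True
        ¬alarm = True
    (heat ∧ ¬alarm) ↔ ((¬heat ↔ lock) ∧ (key ∨ power)) = True
      heat ∧ ¬alarm = True
        ¬alarm = True
      (¬heat ↔ lock) ∧ (key ∨ power) = True
        ¬heat ↔ lock = True
          ¬heat = False
        key ∨ power = True
  (((¬alarm ∨ key) ↔ (heat ∨ key)) ∨ (key → valve)) ∧ (((¬key ∧ heat) ∨ key) ∨ (heat ∧ power)) = True
    ((¬alarm ∨ key) ↔ (heat ∨ key)) ∨ (key → valve) = True
      (¬alarm ∨ key) ↔ (heat ∨ key) = True
        ¬alarm ∨ key = True
          ¬alarm = True
        heat ∨ key = True
      key → valve = True
    ((¬key ∧ heat) ∨ key) ∨ (heat ∧ power) = True
      (¬key ∧ heat) ∨ key = True
        ¬key ∧ heat = False
          ¬key = False
      heat ∧ power = False
Both conjuncts True, so the formula holds.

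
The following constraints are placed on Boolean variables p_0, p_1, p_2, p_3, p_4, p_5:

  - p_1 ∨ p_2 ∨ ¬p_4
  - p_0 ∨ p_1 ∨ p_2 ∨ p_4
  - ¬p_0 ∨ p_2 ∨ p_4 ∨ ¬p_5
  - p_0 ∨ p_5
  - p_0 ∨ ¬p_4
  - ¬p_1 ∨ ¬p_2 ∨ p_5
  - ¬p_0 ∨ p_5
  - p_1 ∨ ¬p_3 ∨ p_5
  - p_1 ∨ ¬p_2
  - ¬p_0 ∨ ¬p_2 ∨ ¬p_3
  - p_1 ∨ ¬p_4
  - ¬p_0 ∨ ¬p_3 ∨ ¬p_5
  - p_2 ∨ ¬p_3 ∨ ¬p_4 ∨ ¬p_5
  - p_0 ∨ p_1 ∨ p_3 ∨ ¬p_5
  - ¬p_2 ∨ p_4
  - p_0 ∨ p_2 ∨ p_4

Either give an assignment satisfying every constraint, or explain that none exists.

p_0=T, p_1=T, p_2=F, p_3=F, p_4=T, p_5=T

Try p_0 = False:
  (p_0 ∨ p_5) forces p_5 = True.
  (p_0 ∨ ¬p_4) forces p_4 = False.
  (¬p_2 ∨ p_4) forces p_2 = False.
  clause (p_0 ∨ p_2 ∨ p_4) is falsified — backtrack.
So p_0 = True.
  then (¬p_0 ∨ p_5) forces p_5 = True.
  then (¬p_0 ∨ ¬p_3 ∨ ¬p_5) forces p_3 = False.
Set p_1 = True.
Set p_2 = False.
  then (¬p_0 ∨ p_2 ∨ p_4 ∨ ¬p_5) forces p_4 = True.
All clauses satisfied.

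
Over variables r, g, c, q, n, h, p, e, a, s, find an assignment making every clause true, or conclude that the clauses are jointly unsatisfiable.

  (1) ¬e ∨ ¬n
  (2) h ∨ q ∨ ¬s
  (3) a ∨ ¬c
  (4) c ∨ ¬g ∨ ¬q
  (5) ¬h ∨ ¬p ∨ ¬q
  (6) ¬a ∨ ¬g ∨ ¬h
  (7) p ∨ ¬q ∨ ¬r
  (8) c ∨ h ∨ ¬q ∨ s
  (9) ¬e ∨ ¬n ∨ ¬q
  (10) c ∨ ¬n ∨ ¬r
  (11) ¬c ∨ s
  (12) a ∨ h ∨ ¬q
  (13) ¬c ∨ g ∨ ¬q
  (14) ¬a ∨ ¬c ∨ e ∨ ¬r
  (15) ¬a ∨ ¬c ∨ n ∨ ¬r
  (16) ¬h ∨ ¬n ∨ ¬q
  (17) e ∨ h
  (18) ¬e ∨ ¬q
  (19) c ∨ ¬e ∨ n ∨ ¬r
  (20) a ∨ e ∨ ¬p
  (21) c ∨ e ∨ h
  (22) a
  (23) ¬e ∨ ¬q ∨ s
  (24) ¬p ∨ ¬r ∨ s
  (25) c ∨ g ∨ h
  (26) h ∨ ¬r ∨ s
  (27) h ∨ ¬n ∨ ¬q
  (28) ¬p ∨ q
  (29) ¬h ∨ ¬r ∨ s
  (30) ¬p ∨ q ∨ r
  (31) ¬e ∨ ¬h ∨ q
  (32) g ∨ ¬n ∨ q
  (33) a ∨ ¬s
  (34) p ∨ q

r=F; g=F; c=F; q=T; n=F; h=T; p=F; e=F; a=T; s=F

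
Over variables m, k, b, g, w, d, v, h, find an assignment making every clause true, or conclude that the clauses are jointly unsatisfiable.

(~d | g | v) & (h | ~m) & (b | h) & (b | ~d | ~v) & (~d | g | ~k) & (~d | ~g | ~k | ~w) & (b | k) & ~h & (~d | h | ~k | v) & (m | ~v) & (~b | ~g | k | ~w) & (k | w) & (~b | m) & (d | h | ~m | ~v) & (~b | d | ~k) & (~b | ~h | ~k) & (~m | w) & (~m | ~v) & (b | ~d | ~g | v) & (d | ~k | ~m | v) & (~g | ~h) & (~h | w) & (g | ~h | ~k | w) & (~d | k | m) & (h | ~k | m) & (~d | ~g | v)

The formula is unsatisfiable.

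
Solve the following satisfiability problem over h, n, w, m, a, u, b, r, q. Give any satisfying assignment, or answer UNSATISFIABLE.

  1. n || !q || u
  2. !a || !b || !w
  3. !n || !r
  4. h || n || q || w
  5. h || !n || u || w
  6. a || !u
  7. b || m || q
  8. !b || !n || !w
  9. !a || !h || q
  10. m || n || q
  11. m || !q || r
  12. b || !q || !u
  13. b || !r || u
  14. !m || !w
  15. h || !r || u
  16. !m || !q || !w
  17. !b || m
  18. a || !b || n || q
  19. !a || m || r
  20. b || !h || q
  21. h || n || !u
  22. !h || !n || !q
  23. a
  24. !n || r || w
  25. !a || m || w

h: True, n: False, w: False, m: True, a: True, u: True, b: True, r: False, q: True

Unit clause (a) forces a = True.
Set h = True.
  then (!a || !h || q) forces q = True.
  then (!h || !n || !q) forces n = False.
  then (n || !q || u) forces u = True.
  then (b || !q || !u) forces b = True.
  then (!b || m) forces m = True.
  then (!a || !b || !w) forces w = False.
Set r = False.
All clauses satisfied.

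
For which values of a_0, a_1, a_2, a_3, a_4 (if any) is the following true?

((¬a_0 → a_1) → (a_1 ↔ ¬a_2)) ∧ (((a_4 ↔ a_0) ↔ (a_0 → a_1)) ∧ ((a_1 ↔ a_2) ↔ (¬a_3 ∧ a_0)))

a_0: False; a_1: True; a_2: False; a_3: True; a_4: False

  (¬a_0 → a_1) → (a_1 ↔ ¬a_2) = True
    ¬a_0 → a_1 = True
      ¬a_0 = True
    a_1 ↔ ¬a_2 = True
      ¬a_2 = True
  ((a_4 ↔ a_0) ↔ (a_0 → a_1)) ∧ ((a_1 ↔ a_2) ↔ (¬a_3 ∧ a_0)) = True
    (a_4 ↔ a_0) ↔ (a_0 → a_1) = True
      a_4 ↔ a_0 = True
      a_0 → a_1 = True
    (a_1 ↔ a_2) ↔ (¬a_3 ∧ a_0) = True
      a_1 ↔ a_2 = False
      ¬a_3 ∧ a_0 = False
        ¬a_3 = False
Both conjuncts True, so the formula holds.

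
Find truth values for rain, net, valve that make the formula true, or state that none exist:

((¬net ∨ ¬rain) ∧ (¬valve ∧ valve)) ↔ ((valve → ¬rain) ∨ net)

rain: True, net: False, valve: True

  ((¬net ∨ ¬rain) ∧ (¬valve ∧ valve)) ↔ ((valve → ¬rain) ∨ net) = True
    (¬net ∨ ¬rain) ∧ (¬valve ∧ valve) = False
      ¬net ∨ ¬rain = True
        ¬net = True
        ¬rain = False
      ¬valve ∧ valve = False
        ¬valve = False
    (valve → ¬rain) ∨ net = False
      valve → ¬rain = False
        ¬rain = False
The formula evaluates to True.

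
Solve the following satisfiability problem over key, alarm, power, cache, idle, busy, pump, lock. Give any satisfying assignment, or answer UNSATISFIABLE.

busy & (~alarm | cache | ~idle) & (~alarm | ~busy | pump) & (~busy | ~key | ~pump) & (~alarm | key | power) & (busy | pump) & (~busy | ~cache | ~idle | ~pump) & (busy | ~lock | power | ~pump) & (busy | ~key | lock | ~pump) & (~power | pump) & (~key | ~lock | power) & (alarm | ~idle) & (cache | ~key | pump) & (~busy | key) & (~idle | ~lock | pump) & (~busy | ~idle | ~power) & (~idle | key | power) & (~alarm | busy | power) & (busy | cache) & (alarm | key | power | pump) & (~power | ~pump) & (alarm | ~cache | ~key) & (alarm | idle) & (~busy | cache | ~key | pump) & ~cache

Case cache = True:
  Clause (~cache) is falsified — contradiction.
Case cache = False:
  (busy) forces busy = True.
  (~busy | key) forces key = True.
  (~busy | ~key | ~pump) forces pump = False.
  Clause (cache | ~key | pump) is falsified — contradiction.
Both cases fail, so the formula is unsatisfiable.

The formula is unsatisfiable.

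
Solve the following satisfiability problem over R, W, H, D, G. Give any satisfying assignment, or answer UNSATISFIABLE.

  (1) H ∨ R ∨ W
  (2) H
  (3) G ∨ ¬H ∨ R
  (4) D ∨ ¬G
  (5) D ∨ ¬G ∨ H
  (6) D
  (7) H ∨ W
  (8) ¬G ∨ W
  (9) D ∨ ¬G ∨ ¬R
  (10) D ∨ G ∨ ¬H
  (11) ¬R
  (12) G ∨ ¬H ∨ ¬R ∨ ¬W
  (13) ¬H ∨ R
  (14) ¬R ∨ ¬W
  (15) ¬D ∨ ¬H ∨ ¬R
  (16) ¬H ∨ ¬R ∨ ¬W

Unsatisfiable

Case R = True:
  Clause (¬R) is falsified — contradiction.
Case R = False:
  (H) forces H = True.
  Clause (¬H ∨ R) is falsified — contradiction.
Both cases fail, so the formula is unsatisfiable.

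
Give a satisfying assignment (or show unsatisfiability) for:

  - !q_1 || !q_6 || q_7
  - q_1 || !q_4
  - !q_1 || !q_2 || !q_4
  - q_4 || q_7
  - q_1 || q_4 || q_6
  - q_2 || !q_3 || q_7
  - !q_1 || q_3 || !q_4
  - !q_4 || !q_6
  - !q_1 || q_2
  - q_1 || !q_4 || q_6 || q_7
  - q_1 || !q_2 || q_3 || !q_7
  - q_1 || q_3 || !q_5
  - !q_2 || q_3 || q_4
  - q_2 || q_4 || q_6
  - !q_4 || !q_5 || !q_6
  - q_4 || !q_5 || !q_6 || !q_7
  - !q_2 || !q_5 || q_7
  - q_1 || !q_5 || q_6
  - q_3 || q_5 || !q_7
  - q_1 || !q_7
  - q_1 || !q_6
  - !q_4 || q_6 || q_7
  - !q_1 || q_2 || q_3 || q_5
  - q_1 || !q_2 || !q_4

Set q_1 = True.
  then (!q_1 || q_2) forces q_2 = True.
  then (!q_1 || !q_2 || !q_4) forces q_4 = False.
  then (q_4 || q_7) forces q_7 = True.
  then (!q_2 || q_3 || q_4) forces q_3 = True.
Set q_5 = False.
Set q_6 = False.
All clauses satisfied.

q_1 = True, q_2 = True, q_3 = True, q_4 = False, q_5 = False, q_6 = False, q_7 = True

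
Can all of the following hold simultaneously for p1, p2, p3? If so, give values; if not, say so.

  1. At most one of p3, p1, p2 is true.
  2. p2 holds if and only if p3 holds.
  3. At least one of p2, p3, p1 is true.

p1 = True; p2 = False; p3 = False

  (1) {p3, p1, p2}: 1 true — at most one ✓
  (2) p2=F, p3=F — same ✓
  (3) {p2, p3, p1}: 1 true — at least one ✓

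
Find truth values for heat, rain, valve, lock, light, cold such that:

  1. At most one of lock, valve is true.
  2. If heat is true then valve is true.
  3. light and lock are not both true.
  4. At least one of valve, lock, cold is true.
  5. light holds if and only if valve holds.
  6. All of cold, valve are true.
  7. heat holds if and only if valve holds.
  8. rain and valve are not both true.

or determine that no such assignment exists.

heat = True; rain = False; valve = True; lock = False; light = True; cold = True

  (1) {lock, valve}: 1 true — at most one ✓
  (2) heat=T ⇒ valve: T ✓
  (3) light=T, lock=F — not both ✓
  (4) {valve, lock, cold}: 2 true — at least one ✓
  (5) light=T, valve=T — same ✓
  (6) {cold, valve}: all 2 true ✓
  (7) heat=T, valve=T — same ✓
  (8) rain=F, valve=T — not both ✓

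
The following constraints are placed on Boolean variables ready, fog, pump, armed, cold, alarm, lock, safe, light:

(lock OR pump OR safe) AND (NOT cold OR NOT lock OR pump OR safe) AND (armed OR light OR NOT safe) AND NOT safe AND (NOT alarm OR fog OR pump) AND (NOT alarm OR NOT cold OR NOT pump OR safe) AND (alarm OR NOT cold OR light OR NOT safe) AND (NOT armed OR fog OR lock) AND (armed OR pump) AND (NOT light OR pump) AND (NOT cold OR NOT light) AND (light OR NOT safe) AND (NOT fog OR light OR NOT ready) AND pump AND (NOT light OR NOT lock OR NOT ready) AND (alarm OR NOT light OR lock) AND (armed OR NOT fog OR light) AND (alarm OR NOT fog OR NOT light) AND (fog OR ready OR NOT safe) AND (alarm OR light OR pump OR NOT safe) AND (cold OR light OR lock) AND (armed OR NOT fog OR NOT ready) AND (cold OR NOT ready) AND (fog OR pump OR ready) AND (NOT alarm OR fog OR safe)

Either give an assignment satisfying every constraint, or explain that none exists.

ready: False; fog: True; pump: True; armed: True; cold: True; alarm: False; lock: True; safe: False; light: False

Unit clause (NOT safe) forces safe = False.
Unit clause (pump) forces pump = True.
Set ready = False.
Set fog = True.
Set armed = True.
Set cold = True.
  then (NOT alarm OR NOT cold OR NOT pump OR safe) forces alarm = False.
  then (NOT cold OR NOT light) forces light = False.
Set lock = True.
All clauses satisfied.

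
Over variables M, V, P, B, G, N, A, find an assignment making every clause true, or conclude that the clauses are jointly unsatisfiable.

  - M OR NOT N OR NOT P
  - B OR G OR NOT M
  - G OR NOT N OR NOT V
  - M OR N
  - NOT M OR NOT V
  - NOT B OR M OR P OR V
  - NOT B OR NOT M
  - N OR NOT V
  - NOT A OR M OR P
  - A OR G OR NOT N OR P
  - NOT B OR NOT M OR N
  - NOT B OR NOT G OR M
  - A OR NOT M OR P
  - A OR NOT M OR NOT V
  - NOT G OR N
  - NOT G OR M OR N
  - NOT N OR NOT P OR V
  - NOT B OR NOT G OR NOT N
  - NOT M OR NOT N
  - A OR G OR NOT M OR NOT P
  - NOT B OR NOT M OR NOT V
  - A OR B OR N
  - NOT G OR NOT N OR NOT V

M = False, V = False, P = False, B = False, G = True, N = True, A = False

Try M = True:
  (NOT M OR NOT V) forces V = False.
  (NOT B OR NOT M) forces B = False.
  (B OR G OR NOT M) forces G = True.
  (NOT G OR N) forces N = True.
  clause (NOT M OR NOT N) is falsified — backtrack.
So M = False.
  then (M OR N) forces N = True.
  then (M OR NOT N OR NOT P) forces P = False.
  then (NOT A OR M OR P) forces A = False.
  then (A OR G OR NOT N OR P) forces G = True.
  then (NOT B OR NOT G OR M) forces B = False.
  then (NOT G OR NOT N OR NOT V) forces V = False.
All clauses satisfied.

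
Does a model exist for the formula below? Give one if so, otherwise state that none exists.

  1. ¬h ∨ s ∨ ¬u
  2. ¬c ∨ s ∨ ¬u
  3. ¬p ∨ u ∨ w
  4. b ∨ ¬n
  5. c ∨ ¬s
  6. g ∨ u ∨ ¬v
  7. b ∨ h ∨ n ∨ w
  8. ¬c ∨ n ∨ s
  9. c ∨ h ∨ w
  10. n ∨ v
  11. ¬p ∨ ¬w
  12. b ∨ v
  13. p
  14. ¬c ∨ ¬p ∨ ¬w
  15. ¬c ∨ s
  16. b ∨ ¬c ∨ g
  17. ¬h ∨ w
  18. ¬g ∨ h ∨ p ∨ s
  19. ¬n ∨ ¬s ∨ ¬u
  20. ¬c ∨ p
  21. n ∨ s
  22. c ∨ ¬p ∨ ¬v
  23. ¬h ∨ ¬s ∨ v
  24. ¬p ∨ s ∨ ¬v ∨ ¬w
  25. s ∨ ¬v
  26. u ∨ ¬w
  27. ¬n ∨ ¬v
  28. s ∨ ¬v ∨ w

Unit clause (p) forces p = True.
In (¬p ∨ ¬w) only ¬w is left, so w = False.
In (¬h ∨ w) only ¬h is left, so h = False.
In (¬p ∨ u ∨ w) only u is left, so u = True.
In (c ∨ h ∨ w) only c is left, so c = True.
In (¬c ∨ s) only s is left, so s = True.
In (¬n ∨ ¬s ∨ ¬u) only ¬n is left, so n = False.
In (b ∨ h ∨ n ∨ w) only b is left, so b = True.
In (n ∨ v) only v is left, so v = True.
Set g = False.
All clauses satisfied.

b = True, p = True, h = False, s = True, v = True, g = False, n = False, w = False, u = True, c = True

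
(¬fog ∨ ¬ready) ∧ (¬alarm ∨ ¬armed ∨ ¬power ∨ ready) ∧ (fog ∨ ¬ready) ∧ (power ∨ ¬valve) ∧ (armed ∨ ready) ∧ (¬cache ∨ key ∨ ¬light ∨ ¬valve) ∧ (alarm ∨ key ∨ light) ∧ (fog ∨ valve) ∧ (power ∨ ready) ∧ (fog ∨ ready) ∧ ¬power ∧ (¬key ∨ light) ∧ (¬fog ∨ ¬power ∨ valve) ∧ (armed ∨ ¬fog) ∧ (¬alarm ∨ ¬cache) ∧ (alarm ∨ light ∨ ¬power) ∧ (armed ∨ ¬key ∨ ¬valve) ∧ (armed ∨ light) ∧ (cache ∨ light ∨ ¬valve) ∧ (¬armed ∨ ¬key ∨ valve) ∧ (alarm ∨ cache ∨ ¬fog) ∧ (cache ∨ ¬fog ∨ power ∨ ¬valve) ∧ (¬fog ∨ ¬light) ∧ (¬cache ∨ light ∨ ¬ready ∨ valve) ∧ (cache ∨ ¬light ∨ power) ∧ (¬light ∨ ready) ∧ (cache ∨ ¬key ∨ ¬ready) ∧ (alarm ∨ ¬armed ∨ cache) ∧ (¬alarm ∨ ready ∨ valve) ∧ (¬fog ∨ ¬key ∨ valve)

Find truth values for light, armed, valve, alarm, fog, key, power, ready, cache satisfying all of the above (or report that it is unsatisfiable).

Unsatisfiable — no assignment works.

Case power = True:
  Clause (¬power) is falsified — contradiction.
Case power = False:
  (power ∨ ¬valve) forces valve = False.
  (fog ∨ valve) forces fog = True.
  (¬fog ∨ ¬ready) forces ready = False.
  Clause (power ∨ ready) is falsified — contradiction.
Both cases fail, so the formula is unsatisfiable.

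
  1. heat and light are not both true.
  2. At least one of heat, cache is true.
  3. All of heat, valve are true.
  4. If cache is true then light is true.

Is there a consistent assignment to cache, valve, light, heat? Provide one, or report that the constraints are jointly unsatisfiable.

cache=F, valve=T, light=F, heat=T

  (1) heat=T, light=F — not both ✓
  (2) {heat, cache}: 1 true — at least one ✓
  (3) {heat, valve}: all 2 true ✓
  (4) cache=F ⇒ light: vacuous ✓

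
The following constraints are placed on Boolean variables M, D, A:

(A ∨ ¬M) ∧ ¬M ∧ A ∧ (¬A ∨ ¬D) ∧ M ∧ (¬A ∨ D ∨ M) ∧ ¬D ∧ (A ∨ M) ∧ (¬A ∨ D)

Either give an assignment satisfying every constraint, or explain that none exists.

Case M = True:
  Clause (¬M) is falsified — contradiction.
Case M = False:
  Clause (M) is falsified — contradiction.
Both cases fail, so the formula is unsatisfiable.

Unsatisfiable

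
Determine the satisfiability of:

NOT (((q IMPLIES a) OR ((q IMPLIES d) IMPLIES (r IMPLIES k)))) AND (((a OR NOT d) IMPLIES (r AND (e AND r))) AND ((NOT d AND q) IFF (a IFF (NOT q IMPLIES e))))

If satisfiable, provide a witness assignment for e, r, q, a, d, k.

e: False, r: True, q: True, a: False, d: True, k: False

  NOT (((q IMPLIES a) OR ((q IMPLIES d) IMPLIES (r IMPLIES k)))) = True
    (q IMPLIES a) OR ((q IMPLIES d) IMPLIES (r IMPLIES k)) = False
      q IMPLIES a = False
      (q IMPLIES d) IMPLIES (r IMPLIES k) = False
        q IMPLIES d = True
        r IMPLIES k = False
  ((a OR NOT d) IMPLIES (r AND (e AND r))) AND ((NOT d AND q) IFF (a IFF (NOT q IMPLIES e))) = True
    (a OR NOT d) IMPLIES (r AND (e AND r)) = True
      a OR NOT d = False
        NOT d = False
      r AND (e AND r) = False
        e AND r = False
    (NOT d AND q) IFF (a IFF (NOT q IMPLIES e)) = True
      NOT d AND q = False
        NOT d = False
      a IFF (NOT q IMPLIES e) = False
        NOT q IMPLIES e = True
          NOT q = False
Both conjuncts True, so the formula holds.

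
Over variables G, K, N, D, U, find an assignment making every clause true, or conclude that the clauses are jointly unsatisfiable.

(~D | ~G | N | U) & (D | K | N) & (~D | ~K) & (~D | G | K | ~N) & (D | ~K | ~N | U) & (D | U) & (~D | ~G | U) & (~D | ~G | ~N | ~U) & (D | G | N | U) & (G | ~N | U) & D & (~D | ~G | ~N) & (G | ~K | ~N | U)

G=F, K=F, N=F, D=T, U=T

Unit clause (D) forces D = True.
In (~D | ~K) only ~K is left, so K = False.
Set G = False.
  then (~D | G | K | ~N) forces N = False.
Set U = True.
All clauses satisfied.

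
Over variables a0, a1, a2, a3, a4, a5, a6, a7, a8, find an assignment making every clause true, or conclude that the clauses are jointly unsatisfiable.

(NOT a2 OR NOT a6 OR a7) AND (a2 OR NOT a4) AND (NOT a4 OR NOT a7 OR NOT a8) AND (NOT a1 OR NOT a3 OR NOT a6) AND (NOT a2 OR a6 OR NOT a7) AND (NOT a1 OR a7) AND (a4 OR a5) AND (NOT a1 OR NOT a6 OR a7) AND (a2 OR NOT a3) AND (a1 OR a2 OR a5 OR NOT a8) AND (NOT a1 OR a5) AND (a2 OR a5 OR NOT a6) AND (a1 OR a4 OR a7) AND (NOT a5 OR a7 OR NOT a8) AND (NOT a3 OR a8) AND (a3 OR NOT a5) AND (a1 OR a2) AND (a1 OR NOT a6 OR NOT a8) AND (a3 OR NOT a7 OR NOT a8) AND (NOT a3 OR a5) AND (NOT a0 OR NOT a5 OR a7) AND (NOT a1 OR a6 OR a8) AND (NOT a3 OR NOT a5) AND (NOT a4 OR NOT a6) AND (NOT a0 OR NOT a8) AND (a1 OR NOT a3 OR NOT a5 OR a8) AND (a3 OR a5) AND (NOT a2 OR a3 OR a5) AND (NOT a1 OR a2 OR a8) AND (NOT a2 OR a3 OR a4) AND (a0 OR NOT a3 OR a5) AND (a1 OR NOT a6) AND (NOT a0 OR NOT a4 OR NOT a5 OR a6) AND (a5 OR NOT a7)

Unsatisfiable — no assignment works.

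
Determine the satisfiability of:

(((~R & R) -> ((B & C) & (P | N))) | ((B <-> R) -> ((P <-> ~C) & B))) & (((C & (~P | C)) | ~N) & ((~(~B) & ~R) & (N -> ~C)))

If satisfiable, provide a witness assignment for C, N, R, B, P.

C = True, N = False, R = False, B = True, P = True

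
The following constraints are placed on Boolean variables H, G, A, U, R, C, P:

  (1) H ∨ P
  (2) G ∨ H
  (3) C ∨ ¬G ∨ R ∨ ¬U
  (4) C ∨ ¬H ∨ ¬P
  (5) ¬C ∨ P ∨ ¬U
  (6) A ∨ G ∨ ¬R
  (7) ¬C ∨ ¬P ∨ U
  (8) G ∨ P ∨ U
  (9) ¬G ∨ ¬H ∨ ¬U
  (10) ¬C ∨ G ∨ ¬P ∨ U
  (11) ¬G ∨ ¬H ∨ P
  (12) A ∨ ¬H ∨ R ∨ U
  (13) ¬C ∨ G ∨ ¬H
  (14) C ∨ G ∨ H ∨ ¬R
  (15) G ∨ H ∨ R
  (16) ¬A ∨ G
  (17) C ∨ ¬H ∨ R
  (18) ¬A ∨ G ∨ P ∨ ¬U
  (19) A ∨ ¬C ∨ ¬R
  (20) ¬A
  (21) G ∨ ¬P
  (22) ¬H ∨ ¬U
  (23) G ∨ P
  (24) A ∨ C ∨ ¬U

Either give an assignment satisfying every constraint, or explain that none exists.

Unit clause (¬A) forces A = False.
Set H = False.
  then (H ∨ P) forces P = True.
  then (G ∨ H) forces G = True.
Set U = True.
  then (A ∨ C ∨ ¬U) forces C = True.
  then (A ∨ ¬C ∨ ¬R) forces R = False.
All clauses satisfied.

H = False, G = True, A = False, U = True, R = False, C = True, P = True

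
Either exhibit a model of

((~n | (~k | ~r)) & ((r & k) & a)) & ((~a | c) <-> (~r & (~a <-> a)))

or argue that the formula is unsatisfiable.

k: True, n: False, a: True, r: True, c: False

  (~n | (~k | ~r)) & ((r & k) & a) = True
    ~n | (~k | ~r) = True
      ~n = True
      ~k | ~r = False
        ~k = False
        ~r = False
    (r & k) & a = True
      r & k = True
  (~a | c) <-> (~r & (~a <-> a)) = True
    ~a | c = False
      ~a = False
    ~r & (~a <-> a) = False
      ~r = False
      ~a <-> a = False
        ~a = False
Both conjuncts True, so the formula holds.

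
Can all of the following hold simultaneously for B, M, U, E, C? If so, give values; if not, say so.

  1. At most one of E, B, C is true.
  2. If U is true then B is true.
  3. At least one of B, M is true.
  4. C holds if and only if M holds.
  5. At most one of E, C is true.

B = True; M = False; U = True; E = False; C = False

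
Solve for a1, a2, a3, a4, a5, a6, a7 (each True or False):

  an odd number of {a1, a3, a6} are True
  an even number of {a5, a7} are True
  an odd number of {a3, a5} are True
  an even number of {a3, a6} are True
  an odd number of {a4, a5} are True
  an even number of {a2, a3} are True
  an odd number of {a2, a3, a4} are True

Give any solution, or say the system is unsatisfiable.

a1 = True; a2 = True; a3 = True; a4 = True; a5 = False; a6 = True; a7 = False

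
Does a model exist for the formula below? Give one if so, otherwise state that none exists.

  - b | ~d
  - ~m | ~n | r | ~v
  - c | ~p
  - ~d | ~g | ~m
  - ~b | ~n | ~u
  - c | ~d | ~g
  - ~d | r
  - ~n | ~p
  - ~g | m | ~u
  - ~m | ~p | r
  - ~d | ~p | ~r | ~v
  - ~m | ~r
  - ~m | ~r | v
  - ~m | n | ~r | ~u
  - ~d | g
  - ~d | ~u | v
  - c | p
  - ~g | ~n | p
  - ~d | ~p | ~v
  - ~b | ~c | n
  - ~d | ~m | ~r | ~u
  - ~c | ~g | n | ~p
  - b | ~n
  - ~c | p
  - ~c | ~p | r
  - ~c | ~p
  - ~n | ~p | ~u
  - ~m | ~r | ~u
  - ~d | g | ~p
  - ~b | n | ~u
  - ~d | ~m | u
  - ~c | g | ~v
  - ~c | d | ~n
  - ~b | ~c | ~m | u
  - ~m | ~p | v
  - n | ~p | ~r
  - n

Unsatisfiable

Case c = True:
  (~c | p) forces p = True.
  Clause (~c | ~p) is falsified — contradiction.
Case c = False:
  (c | ~p) forces p = False.
  Clause (c | p) is falsified — contradiction.
Both cases fail, so the formula is unsatisfiable.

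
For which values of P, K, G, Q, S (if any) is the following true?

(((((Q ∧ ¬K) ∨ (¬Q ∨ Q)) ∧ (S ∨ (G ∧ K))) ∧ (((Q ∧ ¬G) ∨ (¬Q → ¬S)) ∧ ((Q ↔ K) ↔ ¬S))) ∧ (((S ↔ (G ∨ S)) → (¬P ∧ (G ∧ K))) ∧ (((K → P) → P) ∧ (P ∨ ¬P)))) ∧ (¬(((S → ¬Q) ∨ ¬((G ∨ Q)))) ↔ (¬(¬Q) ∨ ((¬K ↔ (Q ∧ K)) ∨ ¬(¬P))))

The formula is unsatisfiable.

Case Q = True: the formula simplifies to (((S ∨ (G ∧ K)) ∧ (K ↔ ¬S)) ∧ (((S ↔ (G ∨ S)) → (¬P ∧ (G ∧ K))) ∧ (((K → P) → P) ∧ (P ∨ ¬P)))) ∧ ¬(¬S).
  S = True: simplifies to ¬K ∧ ((¬P ∧ (G ∧ K)) ∧ (((K → P) → P) ∧ (P ∨ ¬P))).
    K = True: the conjunct ¬K is False.
    K = False: the conjunct K is False.
  S = False: the conjunct ¬(¬S) becomes ¬(¬False) = False.
Case Q = False: the formula simplifies to (((S ∨ (G ∧ K)) ∧ (¬S ∧ (¬K ↔ ¬S))) ∧ (((S ↔ (G ∨ S)) → (¬P ∧ (G ∧ K))) ∧ (((K → P) → P) ∧ (P ∨ ¬P)))) ∧ ¬((K ∨ ¬(¬P))).
  K = True: the conjunct ¬((K ∨ ¬(¬P))) becomes ¬((True ∨ ¬(¬P))) = False.
  K = False: simplifies to ((S ∧ (¬S ∧ ¬S)) ∧ (¬((S ↔ (G ∨ S))) ∧ (P ∧ (P ∨ ¬P)))) ∧ ¬(¬(¬P)).
    P = True: the conjunct ¬(¬(¬P)) becomes ¬(¬False) = False.
    P = False: the conjunct P is False.
Both cases fail — unsatisfiable.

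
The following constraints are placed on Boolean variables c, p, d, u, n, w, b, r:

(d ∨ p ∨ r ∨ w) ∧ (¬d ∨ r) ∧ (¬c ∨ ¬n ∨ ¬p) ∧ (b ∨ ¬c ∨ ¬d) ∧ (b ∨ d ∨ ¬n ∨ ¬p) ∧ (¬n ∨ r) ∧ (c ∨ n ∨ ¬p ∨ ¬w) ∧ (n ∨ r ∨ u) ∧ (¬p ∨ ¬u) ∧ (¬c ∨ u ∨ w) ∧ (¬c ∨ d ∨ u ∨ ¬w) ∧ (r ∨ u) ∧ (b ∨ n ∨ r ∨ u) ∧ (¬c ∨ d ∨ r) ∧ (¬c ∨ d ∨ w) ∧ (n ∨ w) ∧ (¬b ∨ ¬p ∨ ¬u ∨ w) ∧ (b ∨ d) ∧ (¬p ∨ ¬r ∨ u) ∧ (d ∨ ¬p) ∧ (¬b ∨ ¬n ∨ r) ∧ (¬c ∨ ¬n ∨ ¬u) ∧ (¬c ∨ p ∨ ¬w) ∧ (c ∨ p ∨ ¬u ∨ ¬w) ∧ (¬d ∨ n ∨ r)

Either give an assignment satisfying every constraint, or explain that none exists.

c: False, p: False, d: False, u: False, n: True, w: False, b: True, r: True

Set c = False.
Try p = True:
  (¬p ∨ ¬u) forces u = False.
  (r ∨ u) forces r = True.
  clause (¬p ∨ ¬r ∨ u) is falsified — backtrack.
So p = False.
Set d = False.
  then (b ∨ d) forces b = True.
Set u = False.
  then (r ∨ u) forces r = True.
Set n = True.
Set w = False.
All clauses satisfied.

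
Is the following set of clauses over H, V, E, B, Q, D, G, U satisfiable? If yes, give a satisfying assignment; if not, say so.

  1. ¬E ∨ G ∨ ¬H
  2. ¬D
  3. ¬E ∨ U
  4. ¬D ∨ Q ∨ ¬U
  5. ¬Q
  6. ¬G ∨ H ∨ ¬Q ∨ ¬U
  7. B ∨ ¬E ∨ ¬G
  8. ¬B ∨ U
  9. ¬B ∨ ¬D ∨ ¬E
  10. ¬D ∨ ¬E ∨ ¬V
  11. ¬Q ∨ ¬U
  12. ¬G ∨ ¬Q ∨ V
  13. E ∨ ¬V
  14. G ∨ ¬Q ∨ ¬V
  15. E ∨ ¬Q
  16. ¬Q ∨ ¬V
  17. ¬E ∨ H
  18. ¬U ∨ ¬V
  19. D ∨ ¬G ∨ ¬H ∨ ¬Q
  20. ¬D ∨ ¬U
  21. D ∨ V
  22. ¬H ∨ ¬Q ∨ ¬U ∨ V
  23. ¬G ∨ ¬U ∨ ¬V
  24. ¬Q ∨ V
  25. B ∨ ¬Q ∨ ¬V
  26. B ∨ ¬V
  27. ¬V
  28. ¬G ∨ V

Case V = True:
  Clause (¬V) is falsified — contradiction.
Case V = False:
  (¬D) forces D = False.
  Clause (D ∨ V) is falsified — contradiction.
Both cases fail, so the formula is unsatisfiable.

The formula is unsatisfiable.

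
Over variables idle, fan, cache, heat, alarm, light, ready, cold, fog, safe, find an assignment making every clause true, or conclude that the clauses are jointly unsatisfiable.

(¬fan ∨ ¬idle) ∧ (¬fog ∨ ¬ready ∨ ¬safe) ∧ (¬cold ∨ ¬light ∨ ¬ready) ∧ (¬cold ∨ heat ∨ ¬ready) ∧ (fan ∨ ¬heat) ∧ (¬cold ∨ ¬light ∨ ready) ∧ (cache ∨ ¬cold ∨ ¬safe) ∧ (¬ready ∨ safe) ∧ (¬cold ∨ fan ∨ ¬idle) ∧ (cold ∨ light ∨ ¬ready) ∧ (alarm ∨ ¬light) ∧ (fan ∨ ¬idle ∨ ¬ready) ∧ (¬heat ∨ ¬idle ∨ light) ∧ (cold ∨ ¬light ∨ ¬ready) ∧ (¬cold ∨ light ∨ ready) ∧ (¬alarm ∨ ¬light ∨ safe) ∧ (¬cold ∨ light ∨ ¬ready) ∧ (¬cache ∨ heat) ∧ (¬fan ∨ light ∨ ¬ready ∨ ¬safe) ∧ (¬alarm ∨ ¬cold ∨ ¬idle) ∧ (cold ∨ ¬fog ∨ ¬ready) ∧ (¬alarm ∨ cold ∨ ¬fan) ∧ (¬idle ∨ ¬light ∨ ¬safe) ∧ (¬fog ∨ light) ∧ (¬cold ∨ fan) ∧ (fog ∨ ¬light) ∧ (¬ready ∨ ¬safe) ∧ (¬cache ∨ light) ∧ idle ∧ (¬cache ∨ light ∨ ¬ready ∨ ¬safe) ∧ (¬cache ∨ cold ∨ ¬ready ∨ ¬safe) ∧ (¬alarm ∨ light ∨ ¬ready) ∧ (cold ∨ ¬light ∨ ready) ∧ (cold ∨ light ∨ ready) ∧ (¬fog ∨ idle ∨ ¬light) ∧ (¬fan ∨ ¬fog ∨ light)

Unsatisfiable — no assignment works.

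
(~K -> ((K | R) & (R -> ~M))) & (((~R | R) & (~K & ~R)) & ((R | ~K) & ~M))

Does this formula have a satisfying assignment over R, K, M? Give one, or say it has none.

Case R = True: the conjunct ~R is False.
Case R = False: the formula simplifies to (~K -> K) & (~K & (~K & ~M)).
  K = True: the conjunct ~K is False.
  K = False: the conjunct ~K -> K becomes ~False -> False = False.
Both cases fail — unsatisfiable.

UNSATISFIABLE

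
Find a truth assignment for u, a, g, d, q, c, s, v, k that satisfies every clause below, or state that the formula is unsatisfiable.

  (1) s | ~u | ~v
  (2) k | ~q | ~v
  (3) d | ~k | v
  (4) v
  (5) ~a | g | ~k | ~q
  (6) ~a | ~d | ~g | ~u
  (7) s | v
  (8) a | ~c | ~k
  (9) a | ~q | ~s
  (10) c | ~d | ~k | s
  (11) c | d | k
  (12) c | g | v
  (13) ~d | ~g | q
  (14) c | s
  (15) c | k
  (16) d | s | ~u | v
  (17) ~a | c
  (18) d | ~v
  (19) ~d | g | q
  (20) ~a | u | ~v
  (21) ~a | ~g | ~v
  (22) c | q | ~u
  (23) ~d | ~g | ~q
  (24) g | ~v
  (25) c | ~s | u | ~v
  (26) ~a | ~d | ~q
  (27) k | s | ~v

Unsatisfiable — no assignment works.

Case v = True:
  (d | ~v) forces d = True.
  (g | ~v) forces g = True.
  (~d | ~g | q) forces q = True.
  Clause (~d | ~g | ~q) is falsified — contradiction.
Case v = False:
  Clause (v) is falsified — contradiction.
Both cases fail, so the formula is unsatisfiable.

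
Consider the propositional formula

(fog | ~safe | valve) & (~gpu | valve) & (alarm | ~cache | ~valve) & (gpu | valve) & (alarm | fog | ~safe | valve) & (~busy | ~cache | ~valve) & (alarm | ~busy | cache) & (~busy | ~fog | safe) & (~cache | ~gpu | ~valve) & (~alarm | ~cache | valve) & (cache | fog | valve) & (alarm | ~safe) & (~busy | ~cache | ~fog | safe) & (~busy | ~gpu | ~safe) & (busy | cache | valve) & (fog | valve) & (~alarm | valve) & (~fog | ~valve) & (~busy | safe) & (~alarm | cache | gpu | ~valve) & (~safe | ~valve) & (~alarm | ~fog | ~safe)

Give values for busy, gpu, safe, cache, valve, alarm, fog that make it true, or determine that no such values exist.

Set busy = False.
Set gpu = False.
  then (gpu | valve) forces valve = True.
  then (~fog | ~valve) forces fog = False.
  then (~safe | ~valve) forces safe = False.
Set cache = False.
  then (~alarm | cache | gpu | ~valve) forces alarm = False.
All clauses satisfied.

busy: False, gpu: False, safe: False, cache: False, valve: True, alarm: False, fog: False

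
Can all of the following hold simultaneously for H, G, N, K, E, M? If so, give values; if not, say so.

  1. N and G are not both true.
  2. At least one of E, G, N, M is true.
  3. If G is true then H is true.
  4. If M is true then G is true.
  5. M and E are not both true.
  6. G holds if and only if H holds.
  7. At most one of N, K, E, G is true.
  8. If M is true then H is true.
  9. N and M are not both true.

H = True, G = True, N = False, K = False, E = False, M = False

  (1) N=F, G=T — not both ✓
  (2) {E, G, N, M}: 1 true — at least one ✓
  (3) G=T ⇒ H: T ✓
  (4) M=F ⇒ G: vacuous ✓
  (5) M=F, E=F — not both ✓
  (6) G=T, H=T — same ✓
  (7) {N, K, E, G}: 1 true — at most one ✓
  (8) M=F ⇒ H: vacuous ✓
  (9) N=F, M=F — not both ✓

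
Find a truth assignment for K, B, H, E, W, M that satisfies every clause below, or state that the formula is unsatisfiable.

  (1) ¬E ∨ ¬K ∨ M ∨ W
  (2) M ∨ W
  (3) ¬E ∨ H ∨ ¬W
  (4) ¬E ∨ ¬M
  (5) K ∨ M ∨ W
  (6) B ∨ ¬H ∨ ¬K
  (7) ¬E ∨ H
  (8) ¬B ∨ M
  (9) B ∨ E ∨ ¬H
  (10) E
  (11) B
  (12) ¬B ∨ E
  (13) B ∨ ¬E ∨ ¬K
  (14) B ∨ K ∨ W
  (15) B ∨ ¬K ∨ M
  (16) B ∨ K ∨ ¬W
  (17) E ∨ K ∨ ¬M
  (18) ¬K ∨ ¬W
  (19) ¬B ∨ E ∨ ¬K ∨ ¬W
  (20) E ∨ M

The formula is unsatisfiable.

Case B = True:
  (¬B ∨ M) forces M = True.
  (¬E ∨ ¬M) forces E = False.
  Clause (E) is falsified — contradiction.
Case B = False:
  Clause (B) is falsified — contradiction.
Both cases fail, so the formula is unsatisfiable.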